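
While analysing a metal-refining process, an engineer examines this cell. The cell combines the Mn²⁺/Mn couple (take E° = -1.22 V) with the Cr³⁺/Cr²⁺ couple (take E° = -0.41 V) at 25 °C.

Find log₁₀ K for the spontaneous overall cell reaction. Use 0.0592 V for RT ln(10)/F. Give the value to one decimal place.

Cathode: Cr³⁺/Cr²⁺; anode: Mn²⁺/Mn. E°cell = +0.81 V, n = 2.
log K = nE°cell / 0.0592 = (2)(+0.81) / 0.0592 = 27.4.

27.4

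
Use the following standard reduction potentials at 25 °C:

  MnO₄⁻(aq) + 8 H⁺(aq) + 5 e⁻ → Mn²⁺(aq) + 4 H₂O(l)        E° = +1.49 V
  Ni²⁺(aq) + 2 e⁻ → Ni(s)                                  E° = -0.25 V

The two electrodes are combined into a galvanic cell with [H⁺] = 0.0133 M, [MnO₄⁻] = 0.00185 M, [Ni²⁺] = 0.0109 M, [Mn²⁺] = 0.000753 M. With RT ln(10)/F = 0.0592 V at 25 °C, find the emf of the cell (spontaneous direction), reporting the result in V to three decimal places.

+1.625 V

MnO₄⁻/Mn²⁺ is the cathode (higher E°), Ni²⁺/Ni the anode: E°cell = +1.49 − (-0.25) = +1.74 V, n = 10.
Overall: 2 MnO₄⁻(aq) + 16 H⁺(aq) + 5 Ni(s) → 2 Mn²⁺(aq) + 8 H₂O(l) + 5 Ni²⁺(aq)
Q = [Mn²⁺]^2·[Ni²⁺]^5 / ([MnO₄⁻]^2·[H⁺]^16); log Q = 19.425.
E = E° − (0.0592/n) log Q = +1.74 − (0.0592/10)(19.425) = +1.625 V.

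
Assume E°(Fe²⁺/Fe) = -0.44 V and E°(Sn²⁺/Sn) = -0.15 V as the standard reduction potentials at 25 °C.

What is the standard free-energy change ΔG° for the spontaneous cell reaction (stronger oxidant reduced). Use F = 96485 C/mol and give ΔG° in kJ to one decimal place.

-56.0 kJ

Sn²⁺/Sn (E° = -0.15 V) is the cathode; Fe²⁺/Fe (E° = -0.44 V) is the anode, so E°cell = +0.29 V.
Balancing electrons gives n = 2 (lcm of 2 and 2).
ΔG° = −nFE° = −(2)(96485)(+0.29) = -55,961 J = -56.0 kJ.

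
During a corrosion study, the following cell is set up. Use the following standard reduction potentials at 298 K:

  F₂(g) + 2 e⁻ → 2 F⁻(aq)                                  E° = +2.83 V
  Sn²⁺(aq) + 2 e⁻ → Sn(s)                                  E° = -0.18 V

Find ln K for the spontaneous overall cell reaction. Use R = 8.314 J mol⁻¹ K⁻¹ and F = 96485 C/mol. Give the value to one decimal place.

Cathode: F₂/F⁻; anode: Sn²⁺/Sn. E°cell = (+2.83) − (-0.18) = +3.01 V, with n = 2.
ΔG° = −nFE° = −RT ln K, so ln K = nFE°/(RT) = (2)(96485)(+3.01) / ((8.314)(298)) = 234.439.

234.4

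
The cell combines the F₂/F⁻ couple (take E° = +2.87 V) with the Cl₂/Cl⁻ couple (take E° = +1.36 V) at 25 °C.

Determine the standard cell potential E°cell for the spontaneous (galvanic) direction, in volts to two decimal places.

The F₂/F⁻ couple has the higher reduction potential, so it is the cathode; Cl₂/Cl⁻ is oxidised at the anode.
E°cell = E°(cathode) − E°(anode) = (+2.87) − (+1.36) = +1.51 V.
Since E°cell > 0, the reaction is spontaneous under standard conditions.

+1.51 V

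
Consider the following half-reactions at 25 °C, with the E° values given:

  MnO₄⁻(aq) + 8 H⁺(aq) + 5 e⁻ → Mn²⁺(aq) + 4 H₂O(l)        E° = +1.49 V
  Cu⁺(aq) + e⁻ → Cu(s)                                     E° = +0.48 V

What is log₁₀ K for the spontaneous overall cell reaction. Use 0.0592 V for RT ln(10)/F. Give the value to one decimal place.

Cathode: MnO₄⁻/Mn²⁺; anode: Cu⁺/Cu. E°cell = +1.01 V, n = 5.
log K = nE°cell / 0.0592 = (5)(+1.01) / 0.0592 = 85.3.

85.3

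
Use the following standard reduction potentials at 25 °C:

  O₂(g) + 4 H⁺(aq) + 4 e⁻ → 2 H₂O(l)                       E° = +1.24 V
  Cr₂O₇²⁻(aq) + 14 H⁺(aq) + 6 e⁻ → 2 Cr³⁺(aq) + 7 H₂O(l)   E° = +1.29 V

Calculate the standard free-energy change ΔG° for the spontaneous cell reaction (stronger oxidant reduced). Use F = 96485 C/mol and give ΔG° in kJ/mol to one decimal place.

-57.9 kJ/mol

Cr₂O₇²⁻/Cr³⁺ (E° = +1.29 V) is the cathode; O₂/H₂O (E° = +1.24 V) is the anode, so E°cell = +0.05 V.
Balancing electrons gives n = 12 (lcm of 6 and 4).
ΔG° = −nFE° = −(12)(96485)(+0.05) = -57,891 J = -57.9 kJ/mol.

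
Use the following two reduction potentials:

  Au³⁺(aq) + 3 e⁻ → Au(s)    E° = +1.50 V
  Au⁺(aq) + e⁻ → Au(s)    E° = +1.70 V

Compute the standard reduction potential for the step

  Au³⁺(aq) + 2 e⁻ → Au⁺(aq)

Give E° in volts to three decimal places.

Sequential free energies add, so n₃E°₃ = n₁E°₁ + n₂E°₂.
With n₃ = 3, and the known step contributing 1×(+1.70) V, the unknown satisfies 2·E° = 3×(+1.50) − 1×(+1.70) = +2.800.
E° = +2.800 / 2 = +1.400 V.

+1.400 V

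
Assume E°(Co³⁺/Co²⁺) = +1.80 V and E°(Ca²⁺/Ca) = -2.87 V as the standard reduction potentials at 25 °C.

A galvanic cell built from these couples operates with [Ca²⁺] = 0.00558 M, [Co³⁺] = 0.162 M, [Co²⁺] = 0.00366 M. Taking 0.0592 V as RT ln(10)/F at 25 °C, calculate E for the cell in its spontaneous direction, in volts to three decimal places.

Co³⁺/Co²⁺ is the cathode (higher E°), Ca²⁺/Ca the anode: E°cell = +1.80 − (-2.87) = +4.67 V, n = 2.
Overall: 2 Co³⁺(aq) + Ca(s) → 2 Co²⁺(aq) + Ca²⁺(aq)
Q = [Co²⁺]^2·[Ca²⁺] / ([Co³⁺]^2); log Q = -5.545.
E = E° − (0.0592/n) log Q = +4.67 − (0.0592/2)(-5.545) = +4.834 V.

+4.834 V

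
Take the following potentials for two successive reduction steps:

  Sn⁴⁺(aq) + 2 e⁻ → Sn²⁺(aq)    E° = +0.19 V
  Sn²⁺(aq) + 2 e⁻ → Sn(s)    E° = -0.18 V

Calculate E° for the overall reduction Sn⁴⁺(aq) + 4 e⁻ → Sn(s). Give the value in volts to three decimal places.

Since ΔG° = −nFE° is additive over sequential reductions, n₃E°₃ = n₁E°₁ + n₂E°₂.
E°₃ = (2×+0.19 + 2×-0.18) / 4 = (+0.020) / 4 = +0.005 V.

+0.005 V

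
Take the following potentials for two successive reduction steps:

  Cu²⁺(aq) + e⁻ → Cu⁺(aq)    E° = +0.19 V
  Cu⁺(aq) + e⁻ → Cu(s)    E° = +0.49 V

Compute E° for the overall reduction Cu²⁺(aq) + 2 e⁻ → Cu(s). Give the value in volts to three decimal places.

Standard free energies of sequential steps add: ΔG°₃ = ΔG°₁ + ΔG°₂, so n₃E°₃ = n₁E°₁ + n₂E°₂.
E°₃ = (1×+0.19 + 1×+0.49) / 2 = (+0.680) / 2 = +0.340 V.

+0.340 V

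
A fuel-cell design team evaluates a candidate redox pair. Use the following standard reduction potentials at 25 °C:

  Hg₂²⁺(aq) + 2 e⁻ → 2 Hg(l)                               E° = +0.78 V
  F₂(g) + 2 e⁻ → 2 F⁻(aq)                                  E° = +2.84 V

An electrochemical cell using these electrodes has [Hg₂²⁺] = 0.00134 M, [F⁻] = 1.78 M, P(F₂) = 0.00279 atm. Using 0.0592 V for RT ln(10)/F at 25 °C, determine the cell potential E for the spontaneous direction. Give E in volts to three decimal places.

+2.055 V

F₂/F⁻ is the cathode (higher E°), Hg₂²⁺/Hg the anode: E°cell = +2.84 − (+0.78) = +2.06 V, n = 2.
Overall: F₂(g) + 2 Hg(l) → 2 F⁻(aq) + Hg₂²⁺(aq)
Q = [F⁻]^2·[Hg₂²⁺] / (P(F₂)); log Q = 0.182.
E = E° − (0.0592/n) log Q = +2.06 − (0.0592/2)(0.182) = +2.055 V.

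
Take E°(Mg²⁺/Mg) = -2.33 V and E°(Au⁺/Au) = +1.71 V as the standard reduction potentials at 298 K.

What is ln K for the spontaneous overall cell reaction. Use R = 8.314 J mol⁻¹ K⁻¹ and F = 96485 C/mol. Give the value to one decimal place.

314.7

Cathode: Au⁺/Au; anode: Mg²⁺/Mg. E°cell = (+1.71) − (-2.33) = +4.04 V, with n = 2.
ΔG° = −nFE° = −RT ln K, so ln K = nFE°/(RT) = (2)(96485)(+4.04) / ((8.314)(298)) = 314.662.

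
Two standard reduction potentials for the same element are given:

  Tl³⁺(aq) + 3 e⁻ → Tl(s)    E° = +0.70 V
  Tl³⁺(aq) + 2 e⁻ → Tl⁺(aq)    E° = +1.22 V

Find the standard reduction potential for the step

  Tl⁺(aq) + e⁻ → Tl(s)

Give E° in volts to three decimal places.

Sequential free energies add, so n₃E°₃ = n₁E°₁ + n₂E°₂.
With n₃ = 3, and the known step contributing 2×(+1.22) V, the unknown satisfies 1·E° = 3×(+0.70) − 2×(+1.22) = -0.340.
E° = -0.340 / 1 = -0.340 V.

-0.340 V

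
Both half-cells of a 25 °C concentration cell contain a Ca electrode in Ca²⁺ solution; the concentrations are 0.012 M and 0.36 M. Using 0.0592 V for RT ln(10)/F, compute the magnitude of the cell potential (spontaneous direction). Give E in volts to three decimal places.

For a concentration cell E°cell = 0. The 0.36 M side is the cathode (reduction is favoured where [Ca²⁺] is higher).
With n = 2, E = −(0.0592/2) log([Ca²⁺]ₐₙ/[Ca²⁺]꜀ₐₜ) = −(0.0592/2) log(0.012/0.36) = −(0.0592/2)(-1.477) = +0.044 V.

+0.044 V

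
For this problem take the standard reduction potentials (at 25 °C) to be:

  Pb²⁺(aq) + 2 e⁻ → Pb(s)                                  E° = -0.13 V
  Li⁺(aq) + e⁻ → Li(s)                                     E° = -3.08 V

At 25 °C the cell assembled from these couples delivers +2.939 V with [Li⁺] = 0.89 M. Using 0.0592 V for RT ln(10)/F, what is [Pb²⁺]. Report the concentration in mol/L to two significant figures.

0.34 M

Pb²⁺/Pb is the cathode, Li⁺/Li the anode: E°cell = +2.95 V, n = 2.
Overall reaction: Pb²⁺(aq) + 2 Li(s) → Pb(s) + 2 Li⁺(aq); Q = [Li⁺]^2/[Pb²⁺]^1.
From E = E° − (0.0592/n) log Q: log Q = (E° − E)·n/0.0592 = (+2.95 − (+2.939))·2/0.0592 = 0.3716.
So 1·log[Pb²⁺] = 2·log(0.89) − log Q = -0.1012 − (0.3716) = -0.4728; [Pb²⁺] = 10^(-0.4728) ≈ 0.34 M.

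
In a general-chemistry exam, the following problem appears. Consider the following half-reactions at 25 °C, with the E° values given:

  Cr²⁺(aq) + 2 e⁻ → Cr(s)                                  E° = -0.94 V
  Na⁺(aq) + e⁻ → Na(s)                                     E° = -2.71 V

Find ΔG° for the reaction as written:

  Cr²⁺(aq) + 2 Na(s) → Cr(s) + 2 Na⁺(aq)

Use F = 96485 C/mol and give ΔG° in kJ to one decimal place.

-341.6 kJ

As written, Cr²⁺/Cr is reduced (cathode) and Na⁺/Na is oxidised (anode), so E°cell = (-0.94) − (-2.71) = +1.77 V.
Balancing electrons gives n = 2.
ΔG° = −nFE° = −(2)(96485)(+1.77) = -341,557 J = -341.6 kJ.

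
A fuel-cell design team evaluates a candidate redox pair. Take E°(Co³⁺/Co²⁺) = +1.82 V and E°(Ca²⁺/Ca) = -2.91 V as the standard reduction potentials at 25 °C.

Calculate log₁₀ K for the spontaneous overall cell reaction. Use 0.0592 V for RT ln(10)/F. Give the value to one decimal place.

Cathode: Co³⁺/Co²⁺; anode: Ca²⁺/Ca. E°cell = +4.73 V, n = 2.
log K = nE°cell / 0.0592 = (2)(+4.73) / 0.0592 = 159.8.

159.8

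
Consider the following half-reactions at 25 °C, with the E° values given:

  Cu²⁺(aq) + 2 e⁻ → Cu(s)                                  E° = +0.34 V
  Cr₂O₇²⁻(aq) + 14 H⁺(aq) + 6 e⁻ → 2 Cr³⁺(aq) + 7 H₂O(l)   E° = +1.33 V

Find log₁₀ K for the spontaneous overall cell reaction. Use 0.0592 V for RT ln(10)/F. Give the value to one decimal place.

100.3

Cathode: Cr₂O₇²⁻/Cr³⁺; anode: Cu²⁺/Cu. E°cell = +0.99 V, n = 6.
log K = nE°cell / 0.0592 = (6)(+0.99) / 0.0592 = 100.3.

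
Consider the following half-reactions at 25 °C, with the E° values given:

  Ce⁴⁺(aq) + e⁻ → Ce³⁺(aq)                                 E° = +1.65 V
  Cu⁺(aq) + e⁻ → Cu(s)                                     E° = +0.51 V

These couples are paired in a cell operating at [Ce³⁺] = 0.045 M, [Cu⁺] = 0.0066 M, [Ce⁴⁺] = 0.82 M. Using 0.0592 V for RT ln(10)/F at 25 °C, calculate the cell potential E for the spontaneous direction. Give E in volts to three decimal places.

Ce⁴⁺/Ce³⁺ is the cathode (higher E°), Cu⁺/Cu the anode: E°cell = +1.65 − (+0.51) = +1.14 V, n = 1.
Overall: Ce⁴⁺(aq) + Cu(s) → Ce³⁺(aq) + Cu⁺(aq)
Q = [Ce³⁺]·[Cu⁺] / ([Ce⁴⁺]); log Q = -3.441.
E = E° − (0.0592/n) log Q = +1.14 − (0.0592/1)(-3.441) = +1.344 V.

+1.344 V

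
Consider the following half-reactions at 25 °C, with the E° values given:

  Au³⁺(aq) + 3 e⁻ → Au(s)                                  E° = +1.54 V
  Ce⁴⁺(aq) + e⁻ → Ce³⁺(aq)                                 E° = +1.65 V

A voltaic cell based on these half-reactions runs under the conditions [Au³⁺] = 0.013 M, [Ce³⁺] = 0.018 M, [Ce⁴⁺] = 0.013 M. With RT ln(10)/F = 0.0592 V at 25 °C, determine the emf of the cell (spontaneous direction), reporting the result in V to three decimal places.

+0.139 V

Ce⁴⁺/Ce³⁺ is the cathode (higher E°), Au³⁺/Au the anode: E°cell = +1.65 − (+1.54) = +0.11 V, n = 3.
Overall: 3 Ce⁴⁺(aq) + Au(s) → 3 Ce³⁺(aq) + Au³⁺(aq)
Q = [Ce³⁺]^3·[Au³⁺] / ([Ce⁴⁺]^3); log Q = -1.462.
E = E° − (0.0592/n) log Q = +0.11 − (0.0592/3)(-1.462) = +0.139 V.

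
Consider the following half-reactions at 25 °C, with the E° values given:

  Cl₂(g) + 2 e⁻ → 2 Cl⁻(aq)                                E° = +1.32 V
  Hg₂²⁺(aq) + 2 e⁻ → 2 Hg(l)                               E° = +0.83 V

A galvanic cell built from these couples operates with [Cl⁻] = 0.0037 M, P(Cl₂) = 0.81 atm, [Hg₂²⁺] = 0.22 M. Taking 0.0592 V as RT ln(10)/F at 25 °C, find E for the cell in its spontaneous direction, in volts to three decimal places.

Cl₂/Cl⁻ is the cathode (higher E°), Hg₂²⁺/Hg the anode: E°cell = +1.32 − (+0.83) = +0.49 V, n = 2.
Overall: Cl₂(g) + 2 Hg(l) → 2 Cl⁻(aq) + Hg₂²⁺(aq)
Q = [Cl⁻]^2·[Hg₂²⁺] / (P(Cl₂)); log Q = -5.430.
E = E° − (0.0592/n) log Q = +0.49 − (0.0592/2)(-5.430) = +0.651 V.

+0.651 V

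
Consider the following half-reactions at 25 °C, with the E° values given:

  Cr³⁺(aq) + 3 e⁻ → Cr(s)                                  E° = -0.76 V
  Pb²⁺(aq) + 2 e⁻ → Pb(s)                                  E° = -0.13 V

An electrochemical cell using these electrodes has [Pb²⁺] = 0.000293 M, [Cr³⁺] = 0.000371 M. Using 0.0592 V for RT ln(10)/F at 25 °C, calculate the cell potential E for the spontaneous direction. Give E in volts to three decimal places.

+0.593 V

Pb²⁺/Pb is the cathode (higher E°), Cr³⁺/Cr the anode: E°cell = -0.13 − (-0.76) = +0.63 V, n = 6.
Overall: 3 Pb²⁺(aq) + 2 Cr(s) → 3 Pb(s) + 2 Cr³⁺(aq)
Q = [Cr³⁺]^2 / ([Pb²⁺]^3); log Q = 3.738.
E = E° − (0.0592/n) log Q = +0.63 − (0.0592/6)(3.738) = +0.593 V.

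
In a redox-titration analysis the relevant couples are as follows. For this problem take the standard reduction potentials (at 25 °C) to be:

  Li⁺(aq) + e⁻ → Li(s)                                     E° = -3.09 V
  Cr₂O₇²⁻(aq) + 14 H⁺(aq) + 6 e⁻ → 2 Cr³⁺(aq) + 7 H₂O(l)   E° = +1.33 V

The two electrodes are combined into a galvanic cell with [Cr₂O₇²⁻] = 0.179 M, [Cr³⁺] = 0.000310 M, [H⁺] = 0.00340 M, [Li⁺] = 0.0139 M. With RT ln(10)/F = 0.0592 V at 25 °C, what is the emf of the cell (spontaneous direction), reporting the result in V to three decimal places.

Cr₂O₇²⁻/Cr³⁺ is the cathode (higher E°), Li⁺/Li the anode: E°cell = +1.33 − (-3.09) = +4.42 V, n = 6.
Overall: Cr₂O₇²⁻(aq) + 14 H⁺(aq) + 6 Li(s) → 2 Cr³⁺(aq) + 7 H₂O(l) + 6 Li⁺(aq)
Q = [Cr³⁺]^2·[Li⁺]^6 / ([Cr₂O₇²⁻]·[H⁺]^14); log Q = 17.147.
E = E° − (0.0592/n) log Q = +4.42 − (0.0592/6)(17.147) = +4.251 V.

+4.251 V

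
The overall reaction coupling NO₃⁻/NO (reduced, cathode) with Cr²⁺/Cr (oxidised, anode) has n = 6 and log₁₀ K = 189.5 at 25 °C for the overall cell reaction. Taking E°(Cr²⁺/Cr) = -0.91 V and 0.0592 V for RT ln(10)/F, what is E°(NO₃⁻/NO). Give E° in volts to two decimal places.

E°cell = (0.0592/n)·log K = (0.0592/6)(189.5) = +1.870 V.
Since NO₃⁻/NO is the cathode and Cr²⁺/Cr the anode, E°cell = E°(NO₃⁻/NO) − E°(Cr²⁺/Cr).
So E°(NO₃⁻/NO) = E°cell + E°(Cr²⁺/Cr) = +1.870 + (-0.91) = +0.96 V.

+0.96 V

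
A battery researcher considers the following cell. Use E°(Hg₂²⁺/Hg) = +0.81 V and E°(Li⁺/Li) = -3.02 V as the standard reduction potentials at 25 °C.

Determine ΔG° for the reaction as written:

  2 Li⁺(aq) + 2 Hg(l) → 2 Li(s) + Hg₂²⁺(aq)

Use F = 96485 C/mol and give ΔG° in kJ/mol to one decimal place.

As written, Li⁺/Li is reduced (cathode) and Hg₂²⁺/Hg is oxidised (anode), so E°cell = (-3.02) − (+0.81) = -3.83 V.
Balancing electrons gives n = 2.
ΔG° = −nFE° = −(2)(96485)(-3.83) = 739,075 J = +739.1 kJ/mol.

+739.1 kJ/mol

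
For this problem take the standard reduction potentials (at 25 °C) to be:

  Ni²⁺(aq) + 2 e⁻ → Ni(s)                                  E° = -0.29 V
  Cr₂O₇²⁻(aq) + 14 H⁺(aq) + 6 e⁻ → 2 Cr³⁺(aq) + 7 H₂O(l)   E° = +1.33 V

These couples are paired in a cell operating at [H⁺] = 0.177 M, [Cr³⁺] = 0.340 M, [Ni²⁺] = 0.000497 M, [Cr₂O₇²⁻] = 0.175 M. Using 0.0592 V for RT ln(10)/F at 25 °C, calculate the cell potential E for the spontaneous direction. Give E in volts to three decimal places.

Cr₂O₇²⁻/Cr³⁺ is the cathode (higher E°), Ni²⁺/Ni the anode: E°cell = +1.33 − (-0.29) = +1.62 V, n = 6.
Overall: Cr₂O₇²⁻(aq) + 14 H⁺(aq) + 3 Ni(s) → 2 Cr³⁺(aq) + 7 H₂O(l) + 3 Ni²⁺(aq)
Q = [Cr³⁺]^2·[Ni²⁺]^3 / ([Cr₂O₇²⁻]·[H⁺]^14); log Q = 0.437.
E = E° − (0.0592/n) log Q = +1.62 − (0.0592/6)(0.437) = +1.616 V.

+1.616 V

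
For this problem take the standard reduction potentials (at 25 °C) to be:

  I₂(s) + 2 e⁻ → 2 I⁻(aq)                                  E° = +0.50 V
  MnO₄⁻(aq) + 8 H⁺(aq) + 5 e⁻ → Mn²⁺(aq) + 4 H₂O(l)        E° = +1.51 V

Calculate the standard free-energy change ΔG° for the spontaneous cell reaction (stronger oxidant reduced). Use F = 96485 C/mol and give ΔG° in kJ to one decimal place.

-974.5 kJ

MnO₄⁻/Mn²⁺ (E° = +1.51 V) is the cathode; I₂/I⁻ (E° = +0.50 V) is the anode, so E°cell = +1.01 V.
Balancing electrons gives n = 10 (lcm of 5 and 2).
ΔG° = −nFE° = −(10)(96485)(+1.01) = -974,498 J = -974.5 kJ.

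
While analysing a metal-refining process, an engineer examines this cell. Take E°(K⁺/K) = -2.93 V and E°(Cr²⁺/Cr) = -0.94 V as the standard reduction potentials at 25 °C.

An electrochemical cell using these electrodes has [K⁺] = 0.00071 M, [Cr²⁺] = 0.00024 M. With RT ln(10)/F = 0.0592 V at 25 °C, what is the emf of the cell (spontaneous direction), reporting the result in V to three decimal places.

+2.069 V

Cr²⁺/Cr is the cathode (higher E°), K⁺/K the anode: E°cell = -0.94 − (-2.93) = +1.99 V, n = 2.
Overall: Cr²⁺(aq) + 2 K(s) → Cr(s) + 2 K⁺(aq)
Q = [K⁺]^2 / ([Cr²⁺]); log Q = -2.678.
E = E° − (0.0592/n) log Q = +1.99 − (0.0592/2)(-2.678) = +2.069 V.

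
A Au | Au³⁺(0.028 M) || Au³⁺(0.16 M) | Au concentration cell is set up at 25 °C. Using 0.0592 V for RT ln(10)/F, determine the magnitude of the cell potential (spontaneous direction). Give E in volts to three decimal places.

+0.015 V

For a concentration cell E°cell = 0. The 0.16 M side is the cathode (reduction is favoured where [Au³⁺] is higher).
With n = 3, E = −(0.0592/3) log([Au³⁺]ₐₙ/[Au³⁺]꜀ₐₜ) = −(0.0592/3) log(0.028/0.16) = −(0.0592/3)(-0.757) = +0.015 V.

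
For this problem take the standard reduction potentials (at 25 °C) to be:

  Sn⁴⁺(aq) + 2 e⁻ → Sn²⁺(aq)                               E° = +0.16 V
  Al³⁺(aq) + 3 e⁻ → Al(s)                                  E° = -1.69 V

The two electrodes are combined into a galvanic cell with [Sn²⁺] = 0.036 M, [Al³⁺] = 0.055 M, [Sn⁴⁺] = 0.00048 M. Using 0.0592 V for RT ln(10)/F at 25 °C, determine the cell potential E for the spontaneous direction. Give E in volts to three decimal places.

Sn⁴⁺/Sn²⁺ is the cathode (higher E°), Al³⁺/Al the anode: E°cell = +0.16 − (-1.69) = +1.85 V, n = 6.
Overall: 3 Sn⁴⁺(aq) + 2 Al(s) → 3 Sn²⁺(aq) + 2 Al³⁺(aq)
Q = [Sn²⁺]^3·[Al³⁺]^2 / ([Sn⁴⁺]^3); log Q = 3.106.
E = E° − (0.0592/n) log Q = +1.85 − (0.0592/6)(3.106) = +1.819 V.

+1.819 V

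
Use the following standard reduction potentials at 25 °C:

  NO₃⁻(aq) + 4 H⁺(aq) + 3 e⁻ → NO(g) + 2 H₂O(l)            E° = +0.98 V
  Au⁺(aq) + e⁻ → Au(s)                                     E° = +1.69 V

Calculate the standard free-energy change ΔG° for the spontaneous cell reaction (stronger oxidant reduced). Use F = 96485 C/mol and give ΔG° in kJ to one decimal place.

-205.5 kJ

Au⁺/Au (E° = +1.69 V) is the cathode; NO₃⁻/NO (E° = +0.98 V) is the anode, so E°cell = +0.71 V.
Balancing electrons gives n = 3 (lcm of 1 and 3).
ΔG° = −nFE° = −(3)(96485)(+0.71) = -205,513 J = -205.5 kJ.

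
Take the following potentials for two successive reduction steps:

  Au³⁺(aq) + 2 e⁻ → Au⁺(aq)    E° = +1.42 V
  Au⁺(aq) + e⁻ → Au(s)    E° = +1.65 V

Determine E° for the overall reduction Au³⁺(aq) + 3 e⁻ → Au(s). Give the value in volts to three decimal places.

Standard free energies of sequential steps add: ΔG°₃ = ΔG°₁ + ΔG°₂, so n₃E°₃ = n₁E°₁ + n₂E°₂.
E°₃ = (2×+1.42 + 1×+1.65) / 3 = (+4.490) / 3 = +1.497 V.
E° values themselves are not directly additive — weighting by electron count is essential.

+1.497 V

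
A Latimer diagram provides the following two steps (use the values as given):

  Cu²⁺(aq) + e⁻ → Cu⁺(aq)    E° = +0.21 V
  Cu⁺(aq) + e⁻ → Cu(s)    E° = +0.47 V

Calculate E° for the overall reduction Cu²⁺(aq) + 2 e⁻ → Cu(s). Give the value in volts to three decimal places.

+0.340 V

Since ΔG° = −nFE° is additive over sequential reductions, n₃E°₃ = n₁E°₁ + n₂E°₂.
E°₃ = (1×+0.21 + 1×+0.47) / 2 = (+0.680) / 2 = +0.340 V.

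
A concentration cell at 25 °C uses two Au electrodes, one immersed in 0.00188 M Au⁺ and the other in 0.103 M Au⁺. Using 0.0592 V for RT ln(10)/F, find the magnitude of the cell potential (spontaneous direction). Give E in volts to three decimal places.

+0.103 V

For a concentration cell E°cell = 0. The 0.103 M side is the cathode (reduction is favoured where [Au⁺] is higher).
With n = 1, E = −(0.0592/1) log([Au⁺]ₐₙ/[Au⁺]꜀ₐₜ) = −(0.0592/1) log(0.00188/0.103) = −(0.0592/1)(-1.739) = +0.103 V.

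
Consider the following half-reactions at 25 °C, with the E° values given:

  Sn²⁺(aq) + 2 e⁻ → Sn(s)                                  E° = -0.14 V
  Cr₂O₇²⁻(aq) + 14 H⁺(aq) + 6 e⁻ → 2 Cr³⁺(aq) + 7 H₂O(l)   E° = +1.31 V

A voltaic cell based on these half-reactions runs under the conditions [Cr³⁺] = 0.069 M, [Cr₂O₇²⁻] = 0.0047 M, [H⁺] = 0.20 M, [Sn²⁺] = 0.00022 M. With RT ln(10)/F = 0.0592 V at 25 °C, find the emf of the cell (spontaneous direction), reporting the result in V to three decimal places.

+1.462 V

Cr₂O₇²⁻/Cr³⁺ is the cathode (higher E°), Sn²⁺/Sn the anode: E°cell = +1.31 − (-0.14) = +1.45 V, n = 6.
Overall: Cr₂O₇²⁻(aq) + 14 H⁺(aq) + 3 Sn(s) → 2 Cr³⁺(aq) + 7 H₂O(l) + 3 Sn²⁺(aq)
Q = [Cr³⁺]^2·[Sn²⁺]^3 / ([Cr₂O₇²⁻]·[H⁺]^14); log Q = -1.182.
E = E° − (0.0592/n) log Q = +1.45 − (0.0592/6)(-1.182) = +1.462 V.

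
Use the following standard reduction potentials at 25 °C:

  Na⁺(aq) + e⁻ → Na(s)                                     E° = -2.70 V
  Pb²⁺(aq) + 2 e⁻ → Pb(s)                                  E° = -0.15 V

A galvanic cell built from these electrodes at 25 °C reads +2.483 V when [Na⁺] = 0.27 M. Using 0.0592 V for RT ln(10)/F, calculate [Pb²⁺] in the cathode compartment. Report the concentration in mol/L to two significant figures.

0.00040 M

Pb²⁺/Pb is the cathode, Na⁺/Na the anode: E°cell = +2.55 V, n = 2.
Overall reaction: Pb²⁺(aq) + 2 Na(s) → Pb(s) + 2 Na⁺(aq); Q = [Na⁺]^2/[Pb²⁺]^1.
From E = E° − (0.0592/n) log Q: log Q = (E° − E)·n/0.0592 = (+2.55 − (+2.483))·2/0.0592 = 2.2635.
So 1·log[Pb²⁺] = 2·log(0.27) − log Q = -1.1373 − (2.2635) = -3.4008; [Pb²⁺] = 10^(-3.4008) ≈ 0.00040 M.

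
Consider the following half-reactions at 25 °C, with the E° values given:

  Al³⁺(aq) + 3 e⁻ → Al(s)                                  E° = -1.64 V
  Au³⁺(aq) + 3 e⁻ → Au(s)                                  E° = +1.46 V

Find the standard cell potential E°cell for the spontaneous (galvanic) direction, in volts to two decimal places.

+3.10 V

The Au³⁺/Au couple has the higher reduction potential, so it is the cathode; Al³⁺/Al is oxidised at the anode.
E°cell = E°(cathode) − E°(anode) = (+1.46) − (-1.64) = +3.10 V.
Since E°cell > 0, the reaction is spontaneous under standard conditions.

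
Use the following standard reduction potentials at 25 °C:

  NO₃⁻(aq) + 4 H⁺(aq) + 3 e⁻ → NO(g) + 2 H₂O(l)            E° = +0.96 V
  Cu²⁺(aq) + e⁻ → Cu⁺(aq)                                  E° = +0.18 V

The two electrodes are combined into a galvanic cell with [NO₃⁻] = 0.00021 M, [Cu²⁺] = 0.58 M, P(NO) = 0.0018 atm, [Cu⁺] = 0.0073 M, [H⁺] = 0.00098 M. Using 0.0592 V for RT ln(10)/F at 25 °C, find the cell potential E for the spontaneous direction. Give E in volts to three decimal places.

NO₃⁻/NO is the cathode (higher E°), Cu²⁺/Cu⁺ the anode: E°cell = +0.96 − (+0.18) = +0.78 V, n = 3.
Overall: NO₃⁻(aq) + 4 H⁺(aq) + 3 Cu⁺(aq) → NO(g) + 2 H₂O(l) + 3 Cu²⁺(aq)
Q = P(NO)·[Cu²⁺]^3 / ([NO₃⁻]·[H⁺]^4·[Cu⁺]^3); log Q = 18.668.
E = E° − (0.0592/n) log Q = +0.78 − (0.0592/3)(18.668) = +0.412 V.

+0.412 V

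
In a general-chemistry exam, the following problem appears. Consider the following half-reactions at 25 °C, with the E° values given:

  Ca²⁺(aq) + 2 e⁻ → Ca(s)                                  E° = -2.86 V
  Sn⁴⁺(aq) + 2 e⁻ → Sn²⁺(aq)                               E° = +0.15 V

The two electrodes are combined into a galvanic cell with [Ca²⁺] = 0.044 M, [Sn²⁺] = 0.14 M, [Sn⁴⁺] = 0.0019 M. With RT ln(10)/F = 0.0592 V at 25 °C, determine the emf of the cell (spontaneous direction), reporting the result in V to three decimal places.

+2.995 V

Sn⁴⁺/Sn²⁺ is the cathode (higher E°), Ca²⁺/Ca the anode: E°cell = +0.15 − (-2.86) = +3.01 V, n = 2.
Overall: Sn⁴⁺(aq) + Ca(s) → Sn²⁺(aq) + Ca²⁺(aq)
Q = [Sn²⁺]·[Ca²⁺] / ([Sn⁴⁺]); log Q = 0.511.
E = E° − (0.0592/n) log Q = +3.01 − (0.0592/2)(0.511) = +2.995 V.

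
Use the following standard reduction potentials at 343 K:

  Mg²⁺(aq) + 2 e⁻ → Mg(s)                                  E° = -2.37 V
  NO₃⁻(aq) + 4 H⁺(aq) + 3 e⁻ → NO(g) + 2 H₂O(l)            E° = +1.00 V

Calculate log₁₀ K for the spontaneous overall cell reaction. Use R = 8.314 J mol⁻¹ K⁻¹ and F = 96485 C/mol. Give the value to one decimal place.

297.1

Cathode: NO₃⁻/NO; anode: Mg²⁺/Mg. E°cell = (+1.00) − (-2.37) = +3.37 V, with n = 6.
ΔG° = −nFE° = −RT ln K, so ln K = nFE°/(RT) = (6)(96485)(+3.37) / ((8.314)(343)) = 684.127.
log₁₀ K = 684.127 / ln 10 = 297.1.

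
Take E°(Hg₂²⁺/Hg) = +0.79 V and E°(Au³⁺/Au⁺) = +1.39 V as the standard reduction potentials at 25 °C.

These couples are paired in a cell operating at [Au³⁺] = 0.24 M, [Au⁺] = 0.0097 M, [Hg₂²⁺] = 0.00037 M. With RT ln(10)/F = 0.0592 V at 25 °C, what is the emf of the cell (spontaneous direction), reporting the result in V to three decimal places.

Au³⁺/Au⁺ is the cathode (higher E°), Hg₂²⁺/Hg the anode: E°cell = +1.39 − (+0.79) = +0.60 V, n = 2.
Overall: Au³⁺(aq) + 2 Hg(l) → Au⁺(aq) + Hg₂²⁺(aq)
Q = [Au⁺]·[Hg₂²⁺] / ([Au³⁺]); log Q = -4.825.
E = E° − (0.0592/n) log Q = +0.60 − (0.0592/2)(-4.825) = +0.743 V.

+0.743 V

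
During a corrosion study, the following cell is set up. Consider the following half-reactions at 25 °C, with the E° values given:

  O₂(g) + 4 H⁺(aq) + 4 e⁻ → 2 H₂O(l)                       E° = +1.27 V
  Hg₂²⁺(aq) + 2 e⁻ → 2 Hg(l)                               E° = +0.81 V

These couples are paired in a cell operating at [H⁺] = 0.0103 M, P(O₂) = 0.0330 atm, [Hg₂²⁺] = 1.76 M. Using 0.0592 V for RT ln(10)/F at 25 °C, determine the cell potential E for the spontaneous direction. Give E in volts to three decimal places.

+0.313 V

O₂/H₂O is the cathode (higher E°), Hg₂²⁺/Hg the anode: E°cell = +1.27 − (+0.81) = +0.46 V, n = 4.
Overall: O₂(g) + 4 H⁺(aq) + 4 Hg(l) → 2 H₂O(l) + 2 Hg₂²⁺(aq)
Q = [Hg₂²⁺]^2 / (P(O₂)·[H⁺]^4); log Q = 9.921.
E = E° − (0.0592/n) log Q = +0.46 − (0.0592/4)(9.921) = +0.313 V.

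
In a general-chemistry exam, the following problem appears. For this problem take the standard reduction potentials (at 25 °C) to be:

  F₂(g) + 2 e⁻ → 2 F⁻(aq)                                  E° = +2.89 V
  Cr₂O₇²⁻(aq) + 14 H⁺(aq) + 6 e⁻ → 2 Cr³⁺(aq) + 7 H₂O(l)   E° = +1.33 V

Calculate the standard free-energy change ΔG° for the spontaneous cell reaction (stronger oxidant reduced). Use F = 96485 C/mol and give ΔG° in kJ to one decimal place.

-903.1 kJ

F₂/F⁻ (E° = +2.89 V) is the cathode; Cr₂O₇²⁻/Cr³⁺ (E° = +1.33 V) is the anode, so E°cell = +1.56 V.
Balancing electrons gives n = 6 (lcm of 2 and 6).
ΔG° = −nFE° = −(6)(96485)(+1.56) = -903,100 J = -903.1 kJ.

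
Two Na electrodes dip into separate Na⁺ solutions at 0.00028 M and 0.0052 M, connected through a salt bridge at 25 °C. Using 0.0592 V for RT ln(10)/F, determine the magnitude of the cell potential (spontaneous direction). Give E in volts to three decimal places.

+0.075 V

For a concentration cell E°cell = 0. The 0.0052 M side is the cathode (reduction is favoured where [Na⁺] is higher).
With n = 1, E = −(0.0592/1) log([Na⁺]ₐₙ/[Na⁺]꜀ₐₜ) = −(0.0592/1) log(0.00028/0.0052) = −(0.0592/1)(-1.269) = +0.075 V.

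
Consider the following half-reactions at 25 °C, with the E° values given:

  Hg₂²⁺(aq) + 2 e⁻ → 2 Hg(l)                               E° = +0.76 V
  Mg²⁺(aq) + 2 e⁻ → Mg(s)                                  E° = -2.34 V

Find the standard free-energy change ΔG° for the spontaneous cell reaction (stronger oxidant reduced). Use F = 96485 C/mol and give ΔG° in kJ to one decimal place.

Hg₂²⁺/Hg (E° = +0.76 V) is the cathode; Mg²⁺/Mg (E° = -2.34 V) is the anode, so E°cell = +3.10 V.
Balancing electrons gives n = 2 (lcm of 2 and 2).
ΔG° = −nFE° = −(2)(96485)(+3.10) = -598,207 J = -598.2 kJ.

-598.2 kJ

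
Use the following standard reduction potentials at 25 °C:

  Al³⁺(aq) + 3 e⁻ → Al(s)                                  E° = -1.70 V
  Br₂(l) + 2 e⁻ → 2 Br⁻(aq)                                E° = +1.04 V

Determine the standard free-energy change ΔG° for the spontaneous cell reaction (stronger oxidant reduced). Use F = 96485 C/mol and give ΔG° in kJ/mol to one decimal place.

-1586.2 kJ/mol

Br₂/Br⁻ (E° = +1.04 V) is the cathode; Al³⁺/Al (E° = -1.70 V) is the anode, so E°cell = +2.74 V.
Balancing electrons gives n = 6 (lcm of 2 and 3).
ΔG° = −nFE° = −(6)(96485)(+2.74) = -1,586,213 J = -1586.2 kJ/mol.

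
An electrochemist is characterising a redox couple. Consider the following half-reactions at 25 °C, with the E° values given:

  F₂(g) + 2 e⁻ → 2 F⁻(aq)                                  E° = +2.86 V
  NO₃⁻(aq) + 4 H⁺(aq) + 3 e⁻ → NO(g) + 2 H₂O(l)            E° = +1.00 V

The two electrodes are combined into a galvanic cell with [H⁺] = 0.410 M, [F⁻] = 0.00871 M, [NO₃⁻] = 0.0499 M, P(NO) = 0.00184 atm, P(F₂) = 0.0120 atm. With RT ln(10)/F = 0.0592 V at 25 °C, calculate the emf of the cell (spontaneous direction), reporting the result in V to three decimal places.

F₂/F⁻ is the cathode (higher E°), NO₃⁻/NO the anode: E°cell = +2.86 − (+1.00) = +1.86 V, n = 6.
Overall: 3 F₂(g) + 2 NO(g) + 4 H₂O(l) → 6 F⁻(aq) + 2 NO₃⁻(aq) + 8 H⁺(aq)
Q = [F⁻]^6·[NO₃⁻]^2·[H⁺]^8 / (P(F₂)^3·P(NO)^2); log Q = -6.829.
E = E° − (0.0592/n) log Q = +1.86 − (0.0592/6)(-6.829) = +1.927 V.

+1.927 V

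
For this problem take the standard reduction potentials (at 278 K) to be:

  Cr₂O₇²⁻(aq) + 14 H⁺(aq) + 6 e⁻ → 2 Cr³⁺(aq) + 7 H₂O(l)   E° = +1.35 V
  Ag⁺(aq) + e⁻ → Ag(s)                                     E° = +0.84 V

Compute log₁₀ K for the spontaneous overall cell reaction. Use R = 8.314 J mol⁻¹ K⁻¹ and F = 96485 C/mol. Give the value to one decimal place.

Cathode: Cr₂O₇²⁻/Cr³⁺; anode: Ag⁺/Ag. E°cell = (+1.35) − (+0.84) = +0.51 V, with n = 6.
ΔG° = −nFE° = −RT ln K, so ln K = nFE°/(RT) = (6)(96485)(+0.51) / ((8.314)(278)) = 127.740.
log₁₀ K = 127.740 / ln 10 = 55.5.

55.5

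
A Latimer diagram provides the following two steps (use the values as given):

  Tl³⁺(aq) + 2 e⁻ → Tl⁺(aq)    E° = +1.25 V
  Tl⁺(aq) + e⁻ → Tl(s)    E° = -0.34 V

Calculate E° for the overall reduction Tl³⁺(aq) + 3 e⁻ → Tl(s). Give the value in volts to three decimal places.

+0.720 V

Adding the free-energy changes (−nFE°) of the two steps gives −n₃FE°₃ = −n₁FE°₁ − n₂FE°₂.
E°₃ = (2×+1.25 + 1×-0.34) / 3 = (+2.160) / 3 = +0.720 V.
E° values themselves are not directly additive — weighting by electron count is essential.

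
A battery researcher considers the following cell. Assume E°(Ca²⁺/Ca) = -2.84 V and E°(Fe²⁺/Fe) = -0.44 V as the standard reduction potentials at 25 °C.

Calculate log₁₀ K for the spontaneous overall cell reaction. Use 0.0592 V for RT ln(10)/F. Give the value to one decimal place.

81.1

Cathode: Fe²⁺/Fe; anode: Ca²⁺/Ca. E°cell = +2.40 V, n = 2.
log K = nE°cell / 0.0592 = (2)(+2.40) / 0.0592 = 81.1.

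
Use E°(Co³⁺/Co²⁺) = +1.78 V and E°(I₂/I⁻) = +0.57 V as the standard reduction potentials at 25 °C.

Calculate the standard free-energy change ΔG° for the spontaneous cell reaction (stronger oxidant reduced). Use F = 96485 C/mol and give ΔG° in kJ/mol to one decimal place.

Co³⁺/Co²⁺ (E° = +1.78 V) is the cathode; I₂/I⁻ (E° = +0.57 V) is the anode, so E°cell = +1.21 V.
Balancing electrons gives n = 2 (lcm of 1 and 2).
ΔG° = −nFE° = −(2)(96485)(+1.21) = -233,494 J = -233.5 kJ/mol.

-233.5 kJ/mol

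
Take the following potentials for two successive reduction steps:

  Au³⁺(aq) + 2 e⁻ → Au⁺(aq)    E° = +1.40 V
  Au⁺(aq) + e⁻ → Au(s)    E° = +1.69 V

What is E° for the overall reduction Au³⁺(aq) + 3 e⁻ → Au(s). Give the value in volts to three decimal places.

+1.497 V

Adding the free-energy changes (−nFE°) of the two steps gives −n₃FE°₃ = −n₁FE°₁ − n₂FE°₂.
E°₃ = (2×+1.40 + 1×+1.69) / 3 = (+4.490) / 3 = +1.497 V.
Simply averaging or adding the two E° values would be wrong; the electron-weighted sum is required.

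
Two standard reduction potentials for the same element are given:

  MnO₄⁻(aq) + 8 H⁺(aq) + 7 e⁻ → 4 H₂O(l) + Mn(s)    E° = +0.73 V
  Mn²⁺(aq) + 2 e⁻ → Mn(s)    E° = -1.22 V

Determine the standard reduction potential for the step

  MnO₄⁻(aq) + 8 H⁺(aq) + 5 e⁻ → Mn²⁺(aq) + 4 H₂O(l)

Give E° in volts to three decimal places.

+1.510 V

Sequential free energies add, so n₃E°₃ = n₁E°₁ + n₂E°₂.
With n₃ = 7, and the known step contributing 2×(-1.22) V, the unknown satisfies 5·E° = 7×(+0.73) − 2×(-1.22) = +7.550.
E° = +7.550 / 5 = +1.510 V.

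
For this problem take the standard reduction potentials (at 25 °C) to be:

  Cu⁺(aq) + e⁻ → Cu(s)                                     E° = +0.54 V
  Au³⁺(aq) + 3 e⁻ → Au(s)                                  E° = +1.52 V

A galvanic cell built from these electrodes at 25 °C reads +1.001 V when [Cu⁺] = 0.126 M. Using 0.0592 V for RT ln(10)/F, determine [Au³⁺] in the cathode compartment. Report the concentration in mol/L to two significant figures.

Au³⁺/Au is the cathode, Cu⁺/Cu the anode: E°cell = +0.98 V, n = 3.
Overall reaction: Au³⁺(aq) + 3 Cu(s) → Au(s) + 3 Cu⁺(aq); Q = [Cu⁺]^3/[Au³⁺]^1.
From E = E° − (0.0592/n) log Q: log Q = (E° − E)·n/0.0592 = (+0.98 − (+1.001))·3/0.0592 = -1.0642.
So 1·log[Au³⁺] = 3·log(0.126) − log Q = -2.6989 − (-1.0642) = -1.6347; [Au³⁺] = 10^(-1.6347) ≈ 0.023 M.

0.023 M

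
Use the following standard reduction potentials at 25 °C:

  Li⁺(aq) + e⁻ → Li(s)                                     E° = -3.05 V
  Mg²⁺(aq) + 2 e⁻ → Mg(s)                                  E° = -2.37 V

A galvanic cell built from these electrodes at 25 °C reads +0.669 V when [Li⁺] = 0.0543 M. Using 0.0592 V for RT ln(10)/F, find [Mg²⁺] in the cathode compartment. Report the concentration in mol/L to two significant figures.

Mg²⁺/Mg is the cathode, Li⁺/Li the anode: E°cell = +0.68 V, n = 2.
Overall reaction: Mg²⁺(aq) + 2 Li(s) → Mg(s) + 2 Li⁺(aq); Q = [Li⁺]^2/[Mg²⁺]^1.
From E = E° − (0.0592/n) log Q: log Q = (E° − E)·n/0.0592 = (+0.68 − (+0.669))·2/0.0592 = 0.3716.
So 1·log[Mg²⁺] = 2·log(0.0543) − log Q = -2.5304 − (0.3716) = -2.9020; [Mg²⁺] = 10^(-2.9020) ≈ 0.0013 M.

0.0013 M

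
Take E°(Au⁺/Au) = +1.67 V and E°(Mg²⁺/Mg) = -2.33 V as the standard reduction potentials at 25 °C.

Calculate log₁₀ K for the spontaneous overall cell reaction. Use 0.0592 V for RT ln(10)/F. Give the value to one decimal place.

Cathode: Au⁺/Au; anode: Mg²⁺/Mg. E°cell = +4.00 V, n = 2.
log K = nE°cell / 0.0592 = (2)(+4.00) / 0.0592 = 135.1.

135.1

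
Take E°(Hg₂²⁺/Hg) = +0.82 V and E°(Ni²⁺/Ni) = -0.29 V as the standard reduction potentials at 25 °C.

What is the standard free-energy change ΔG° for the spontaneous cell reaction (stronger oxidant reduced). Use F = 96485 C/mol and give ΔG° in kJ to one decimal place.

Hg₂²⁺/Hg (E° = +0.82 V) is the cathode; Ni²⁺/Ni (E° = -0.29 V) is the anode, so E°cell = +1.11 V.
Balancing electrons gives n = 2 (lcm of 2 and 2).
ΔG° = −nFE° = −(2)(96485)(+1.11) = -214,197 J = -214.2 kJ.

-214.2 kJ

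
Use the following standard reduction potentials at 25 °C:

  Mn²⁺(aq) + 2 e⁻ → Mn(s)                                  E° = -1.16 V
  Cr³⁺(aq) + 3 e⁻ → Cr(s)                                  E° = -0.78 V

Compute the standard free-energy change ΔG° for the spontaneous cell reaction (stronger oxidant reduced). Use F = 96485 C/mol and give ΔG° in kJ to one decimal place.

Cr³⁺/Cr (E° = -0.78 V) is the cathode; Mn²⁺/Mn (E° = -1.16 V) is the anode, so E°cell = +0.38 V.
Balancing electrons gives n = 6 (lcm of 3 and 2).
ΔG° = −nFE° = −(6)(96485)(+0.38) = -219,986 J = -220.0 kJ.

-220.0 kJ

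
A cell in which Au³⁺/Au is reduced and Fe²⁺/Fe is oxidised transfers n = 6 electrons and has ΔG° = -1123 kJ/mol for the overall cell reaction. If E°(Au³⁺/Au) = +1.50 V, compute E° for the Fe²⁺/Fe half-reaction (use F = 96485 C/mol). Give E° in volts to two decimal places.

-0.44 V

E°cell = −ΔG°/(nF) = −(-1123×10³)/((6)(96485)) = +1.940 V.
Since Au³⁺/Au is the cathode and Fe²⁺/Fe the anode, E°cell = E°(Au³⁺/Au) − E°(Fe²⁺/Fe).
So E°(Fe²⁺/Fe) = E°(Au³⁺/Au) − E°cell = (+1.50) − (+1.940) = -0.44 V.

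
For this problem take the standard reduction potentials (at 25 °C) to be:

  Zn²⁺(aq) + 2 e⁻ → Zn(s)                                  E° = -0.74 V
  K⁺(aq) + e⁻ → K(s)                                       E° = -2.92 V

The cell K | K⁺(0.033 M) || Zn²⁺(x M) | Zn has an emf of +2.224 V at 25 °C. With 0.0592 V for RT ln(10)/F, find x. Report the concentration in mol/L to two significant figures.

0.033 M

Zn²⁺/Zn is the cathode, K⁺/K the anode: E°cell = +2.18 V, n = 2.
Overall reaction: Zn²⁺(aq) + 2 K(s) → Zn(s) + 2 K⁺(aq); Q = [K⁺]^2/[Zn²⁺]^1.
From E = E° − (0.0592/n) log Q: log Q = (E° − E)·n/0.0592 = (+2.18 − (+2.224))·2/0.0592 = -1.4865.
So 1·log[Zn²⁺] = 2·log(0.033) − log Q = -2.9630 − (-1.4865) = -1.4765; [Zn²⁺] = 10^(-1.4765) ≈ 0.033 M.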